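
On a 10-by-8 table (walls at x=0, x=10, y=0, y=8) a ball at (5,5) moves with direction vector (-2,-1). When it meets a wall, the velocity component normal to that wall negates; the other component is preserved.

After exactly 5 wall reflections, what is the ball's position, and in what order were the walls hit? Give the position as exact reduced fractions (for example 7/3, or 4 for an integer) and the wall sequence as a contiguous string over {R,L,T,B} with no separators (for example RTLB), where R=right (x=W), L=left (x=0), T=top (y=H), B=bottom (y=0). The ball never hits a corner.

1. t=5/2 → L at (0,5/2); v=(2,-1)
2. t=5/2 → B at (5,0); v=(2,1)
3. t=5/2 → R at (10,5/2); v=(-2,1)
4. t=5 → L at (0,15/2); v=(2,1)
5. t=1/2 → T at (1,8); v=(2,-1)

Final position: (1,8)
Wall sequence: LBRLT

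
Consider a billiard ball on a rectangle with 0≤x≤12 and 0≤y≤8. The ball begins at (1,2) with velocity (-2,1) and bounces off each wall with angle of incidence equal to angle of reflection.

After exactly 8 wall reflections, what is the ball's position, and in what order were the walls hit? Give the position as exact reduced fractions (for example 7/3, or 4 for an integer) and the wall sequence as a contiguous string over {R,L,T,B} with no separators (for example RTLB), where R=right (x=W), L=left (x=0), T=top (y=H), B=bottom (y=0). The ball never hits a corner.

1. t=1/2 → L at (0,5/2); v=(2,1)
2. t=11/2 → T at (11,8); v=(2,-1)
3. t=1/2 → R at (12,15/2); v=(-2,-1)
4. t=6 → L at (0,3/2); v=(2,-1)
5. t=3/2 → B at (3,0); v=(2,1)
6. t=9/2 → R at (12,9/2); v=(-2,1)
7. t=7/2 → T at (5,8); v=(-2,-1)
8. t=5/2 → L at (0,11/2); v=(2,-1)

Final position: (0,11/2)
Wall sequence: LTRLBRTL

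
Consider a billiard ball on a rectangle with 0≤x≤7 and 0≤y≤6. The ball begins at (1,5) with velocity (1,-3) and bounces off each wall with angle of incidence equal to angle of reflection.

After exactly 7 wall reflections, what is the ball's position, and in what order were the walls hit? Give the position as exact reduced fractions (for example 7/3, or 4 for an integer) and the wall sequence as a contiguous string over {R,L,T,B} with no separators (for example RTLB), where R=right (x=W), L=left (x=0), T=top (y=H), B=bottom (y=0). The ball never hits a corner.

Final position: (4/3,6)
Wall sequence: BTBRTBT

1. t=5/3 → B at (8/3,0); v=(1,3)
2. t=2 → T at (14/3,6); v=(1,-3)
3. t=2 → B at (20/3,0); v=(1,3)
4. t=1/3 → R at (7,1); v=(-1,3)
5. t=5/3 → T at (16/3,6); v=(-1,-3)
6. t=2 → B at (10/3,0); v=(-1,3)
7. t=2 → T at (4/3,6); v=(-1,-3)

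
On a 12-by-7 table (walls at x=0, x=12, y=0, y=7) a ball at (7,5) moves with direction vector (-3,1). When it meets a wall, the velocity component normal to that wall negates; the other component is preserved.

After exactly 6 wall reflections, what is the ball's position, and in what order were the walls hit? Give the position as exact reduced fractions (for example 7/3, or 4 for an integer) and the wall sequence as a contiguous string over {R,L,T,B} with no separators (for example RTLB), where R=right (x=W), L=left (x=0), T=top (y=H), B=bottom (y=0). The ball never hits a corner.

Final position: (12,16/3)
Wall sequence: TLRBLR

1. t=2 → T at (1,7); v=(-3,-1)
2. t=1/3 → L at (0,20/3); v=(3,-1)
3. t=4 → R at (12,8/3); v=(-3,-1)
4. t=8/3 → B at (4,0); v=(-3,1)
5. t=4/3 → L at (0,4/3); v=(3,1)
6. t=4 → R at (12,16/3); v=(-3,1)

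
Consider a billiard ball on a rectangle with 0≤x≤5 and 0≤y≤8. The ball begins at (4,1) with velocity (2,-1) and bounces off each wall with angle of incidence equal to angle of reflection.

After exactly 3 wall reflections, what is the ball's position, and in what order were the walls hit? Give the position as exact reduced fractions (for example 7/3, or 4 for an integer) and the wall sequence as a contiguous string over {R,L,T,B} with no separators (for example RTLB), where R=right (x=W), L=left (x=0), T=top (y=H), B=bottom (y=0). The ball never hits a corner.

Final position: (0,2)
Wall sequence: RBL

1. t=1/2 → R at (5,1/2); v=(-2,-1)
2. t=1/2 → B at (4,0); v=(-2,1)
3. t=2 → L at (0,2); v=(2,1)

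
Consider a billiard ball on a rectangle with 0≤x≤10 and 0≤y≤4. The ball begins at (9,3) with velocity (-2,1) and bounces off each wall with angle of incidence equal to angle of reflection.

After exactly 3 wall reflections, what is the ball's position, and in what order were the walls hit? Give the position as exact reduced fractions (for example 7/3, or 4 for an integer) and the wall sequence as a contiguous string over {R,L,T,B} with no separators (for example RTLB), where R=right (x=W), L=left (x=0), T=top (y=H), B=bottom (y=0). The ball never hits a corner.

1. t=1 → T at (7,4); v=(-2,-1)
2. t=7/2 → L at (0,1/2); v=(2,-1)
3. t=1/2 → B at (1,0); v=(2,1)

Final position: (1,0)
Wall sequence: TLB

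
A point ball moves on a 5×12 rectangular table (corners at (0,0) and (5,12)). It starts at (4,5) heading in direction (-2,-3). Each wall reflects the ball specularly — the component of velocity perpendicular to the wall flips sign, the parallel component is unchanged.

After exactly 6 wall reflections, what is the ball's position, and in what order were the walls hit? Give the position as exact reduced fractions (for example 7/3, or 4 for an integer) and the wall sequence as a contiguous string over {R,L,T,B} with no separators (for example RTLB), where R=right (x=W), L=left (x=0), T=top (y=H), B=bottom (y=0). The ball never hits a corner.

Final position: (5,1/2)
Wall sequence: BLRTLR

1. t=5/3 → B at (2/3,0); v=(-2,3)
2. t=1/3 → L at (0,1); v=(2,3)
3. t=5/2 → R at (5,17/2); v=(-2,3)
4. t=7/6 → T at (8/3,12); v=(-2,-3)
5. t=4/3 → L at (0,8); v=(2,-3)
6. t=5/2 → R at (5,1/2); v=(-2,-3)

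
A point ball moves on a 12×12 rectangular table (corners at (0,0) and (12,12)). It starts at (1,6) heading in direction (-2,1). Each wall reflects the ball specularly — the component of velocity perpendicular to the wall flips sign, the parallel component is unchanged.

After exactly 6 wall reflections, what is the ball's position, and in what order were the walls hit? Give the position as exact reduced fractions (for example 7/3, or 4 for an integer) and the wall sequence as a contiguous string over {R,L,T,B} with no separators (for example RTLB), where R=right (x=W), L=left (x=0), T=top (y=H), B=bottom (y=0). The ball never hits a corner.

Final position: (12,1/2)
Wall sequence: LTRLBR

1. t=1/2 → L at (0,13/2); v=(2,1)
2. t=11/2 → T at (11,12); v=(2,-1)
3. t=1/2 → R at (12,23/2); v=(-2,-1)
4. t=6 → L at (0,11/2); v=(2,-1)
5. t=11/2 → B at (11,0); v=(2,1)
6. t=1/2 → R at (12,1/2); v=(-2,1)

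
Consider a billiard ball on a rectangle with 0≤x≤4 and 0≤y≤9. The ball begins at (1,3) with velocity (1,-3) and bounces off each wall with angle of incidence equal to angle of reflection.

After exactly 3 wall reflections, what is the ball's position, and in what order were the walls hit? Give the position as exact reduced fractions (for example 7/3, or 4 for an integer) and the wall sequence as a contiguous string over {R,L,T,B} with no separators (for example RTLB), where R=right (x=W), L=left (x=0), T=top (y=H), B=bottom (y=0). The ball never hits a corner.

1. t=1 → B at (2,0); v=(1,3)
2. t=2 → R at (4,6); v=(-1,3)
3. t=1 → T at (3,9); v=(-1,-3)

Final position: (3,9)
Wall sequence: BRT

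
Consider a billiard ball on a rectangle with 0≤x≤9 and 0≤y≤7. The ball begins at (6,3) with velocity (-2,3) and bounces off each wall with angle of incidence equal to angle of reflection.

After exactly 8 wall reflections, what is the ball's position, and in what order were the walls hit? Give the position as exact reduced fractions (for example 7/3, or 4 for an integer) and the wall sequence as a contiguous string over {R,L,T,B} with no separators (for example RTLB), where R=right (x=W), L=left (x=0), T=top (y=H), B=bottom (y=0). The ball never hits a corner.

1. t=4/3 → T at (10/3,7); v=(-2,-3)
2. t=5/3 → L at (0,2); v=(2,-3)
3. t=2/3 → B at (4/3,0); v=(2,3)
4. t=7/3 → T at (6,7); v=(2,-3)
5. t=3/2 → R at (9,5/2); v=(-2,-3)
6. t=5/6 → B at (22/3,0); v=(-2,3)
7. t=7/3 → T at (8/3,7); v=(-2,-3)
8. t=4/3 → L at (0,3); v=(2,-3)

Final position: (0,3)
Wall sequence: TLBTRBTL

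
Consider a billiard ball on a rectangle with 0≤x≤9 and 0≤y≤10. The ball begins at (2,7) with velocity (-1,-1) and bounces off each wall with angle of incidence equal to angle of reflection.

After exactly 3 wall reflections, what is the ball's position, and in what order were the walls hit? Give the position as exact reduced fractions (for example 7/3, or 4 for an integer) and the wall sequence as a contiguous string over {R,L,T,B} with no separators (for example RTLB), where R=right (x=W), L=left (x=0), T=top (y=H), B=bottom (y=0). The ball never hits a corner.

Final position: (9,4)
Wall sequence: LBR

1. t=2 → L at (0,5); v=(1,-1)
2. t=5 → B at (5,0); v=(1,1)
3. t=4 → R at (9,4); v=(-1,1)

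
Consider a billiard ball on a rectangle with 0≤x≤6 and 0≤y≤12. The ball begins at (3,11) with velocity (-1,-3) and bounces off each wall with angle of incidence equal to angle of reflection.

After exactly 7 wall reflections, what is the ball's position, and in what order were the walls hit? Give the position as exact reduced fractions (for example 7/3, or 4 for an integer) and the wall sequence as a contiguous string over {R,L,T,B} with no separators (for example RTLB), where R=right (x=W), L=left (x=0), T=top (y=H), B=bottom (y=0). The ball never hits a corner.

1. t=3 → L at (0,2); v=(1,-3)
2. t=2/3 → B at (2/3,0); v=(1,3)
3. t=4 → T at (14/3,12); v=(1,-3)
4. t=4/3 → R at (6,8); v=(-1,-3)
5. t=8/3 → B at (10/3,0); v=(-1,3)
6. t=10/3 → L at (0,10); v=(1,3)
7. t=2/3 → T at (2/3,12); v=(1,-3)

Final position: (2/3,12)
Wall sequence: LBTRBLT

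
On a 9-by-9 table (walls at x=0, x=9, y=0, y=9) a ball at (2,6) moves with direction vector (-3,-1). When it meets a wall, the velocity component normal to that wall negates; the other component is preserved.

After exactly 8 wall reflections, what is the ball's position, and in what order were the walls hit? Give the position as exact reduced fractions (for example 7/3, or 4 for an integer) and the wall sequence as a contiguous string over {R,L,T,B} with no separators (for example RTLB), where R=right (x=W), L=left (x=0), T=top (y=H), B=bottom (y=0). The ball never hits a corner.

Final position: (9,25/3)
Wall sequence: LRBLRLTR

1. t=2/3 → L at (0,16/3); v=(3,-1)
2. t=3 → R at (9,7/3); v=(-3,-1)
3. t=7/3 → B at (2,0); v=(-3,1)
4. t=2/3 → L at (0,2/3); v=(3,1)
5. t=3 → R at (9,11/3); v=(-3,1)
6. t=3 → L at (0,20/3); v=(3,1)
7. t=7/3 → T at (7,9); v=(3,-1)
8. t=2/3 → R at (9,25/3); v=(-3,-1)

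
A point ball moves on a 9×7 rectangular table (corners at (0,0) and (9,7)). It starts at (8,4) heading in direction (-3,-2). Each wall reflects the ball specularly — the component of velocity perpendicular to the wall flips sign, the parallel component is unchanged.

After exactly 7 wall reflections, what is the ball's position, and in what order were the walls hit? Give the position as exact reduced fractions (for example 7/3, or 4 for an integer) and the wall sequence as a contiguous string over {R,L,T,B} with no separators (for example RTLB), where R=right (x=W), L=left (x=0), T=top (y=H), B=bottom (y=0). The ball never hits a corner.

1. t=2 → B at (2,0); v=(-3,2)
2. t=2/3 → L at (0,4/3); v=(3,2)
3. t=17/6 → T at (17/2,7); v=(3,-2)
4. t=1/6 → R at (9,20/3); v=(-3,-2)
5. t=3 → L at (0,2/3); v=(3,-2)
6. t=1/3 → B at (1,0); v=(3,2)
7. t=8/3 → R at (9,16/3); v=(-3,2)

Final position: (9,16/3)
Wall sequence: BLTRLBR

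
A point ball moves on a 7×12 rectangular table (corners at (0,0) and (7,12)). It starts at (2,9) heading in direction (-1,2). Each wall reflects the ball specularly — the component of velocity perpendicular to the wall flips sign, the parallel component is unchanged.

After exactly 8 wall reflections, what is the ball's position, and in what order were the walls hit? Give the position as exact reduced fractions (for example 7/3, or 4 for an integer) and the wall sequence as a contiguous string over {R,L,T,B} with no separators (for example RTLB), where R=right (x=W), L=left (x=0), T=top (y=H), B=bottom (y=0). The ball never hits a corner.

1. t=3/2 → T at (1/2,12); v=(-1,-2)
2. t=1/2 → L at (0,11); v=(1,-2)
3. t=11/2 → B at (11/2,0); v=(1,2)
4. t=3/2 → R at (7,3); v=(-1,2)
5. t=9/2 → T at (5/2,12); v=(-1,-2)
6. t=5/2 → L at (0,7); v=(1,-2)
7. t=7/2 → B at (7/2,0); v=(1,2)
8. t=7/2 → R at (7,7); v=(-1,2)

Final position: (7,7)
Wall sequence: TLBRTLBR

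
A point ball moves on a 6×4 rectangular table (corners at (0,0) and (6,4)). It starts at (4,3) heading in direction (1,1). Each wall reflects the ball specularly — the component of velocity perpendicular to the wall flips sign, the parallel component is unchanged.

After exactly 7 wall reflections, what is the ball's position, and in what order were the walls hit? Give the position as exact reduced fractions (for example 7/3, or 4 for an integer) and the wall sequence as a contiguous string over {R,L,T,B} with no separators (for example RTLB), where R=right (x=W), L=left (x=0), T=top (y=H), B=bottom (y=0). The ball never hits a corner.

1. t=1 → T at (5,4); v=(1,-1)
2. t=1 → R at (6,3); v=(-1,-1)
3. t=3 → B at (3,0); v=(-1,1)
4. t=3 → L at (0,3); v=(1,1)
5. t=1 → T at (1,4); v=(1,-1)
6. t=4 → B at (5,0); v=(1,1)
7. t=1 → R at (6,1); v=(-1,1)

Final position: (6,1)
Wall sequence: TRBLTBR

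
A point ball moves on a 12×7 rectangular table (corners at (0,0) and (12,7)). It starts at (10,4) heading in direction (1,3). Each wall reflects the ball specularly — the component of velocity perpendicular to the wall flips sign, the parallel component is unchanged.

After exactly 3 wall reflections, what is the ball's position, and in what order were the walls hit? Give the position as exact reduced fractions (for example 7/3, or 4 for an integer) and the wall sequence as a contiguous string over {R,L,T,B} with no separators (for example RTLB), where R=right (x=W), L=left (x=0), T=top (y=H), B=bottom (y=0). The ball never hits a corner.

Final position: (32/3,0)
Wall sequence: TRB

1. t=1 → T at (11,7); v=(1,-3)
2. t=1 → R at (12,4); v=(-1,-3)
3. t=4/3 → B at (32/3,0); v=(-1,3)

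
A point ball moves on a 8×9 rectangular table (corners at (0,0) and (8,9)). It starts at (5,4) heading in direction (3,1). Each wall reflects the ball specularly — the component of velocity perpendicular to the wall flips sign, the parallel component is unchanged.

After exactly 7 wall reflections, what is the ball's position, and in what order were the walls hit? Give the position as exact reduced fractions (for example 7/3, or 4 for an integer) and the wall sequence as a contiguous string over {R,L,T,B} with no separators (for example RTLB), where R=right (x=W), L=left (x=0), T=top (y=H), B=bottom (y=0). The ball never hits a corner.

Final position: (1,0)
Wall sequence: RLTRLRB

1. t=1 → R at (8,5); v=(-3,1)
2. t=8/3 → L at (0,23/3); v=(3,1)
3. t=4/3 → T at (4,9); v=(3,-1)
4. t=4/3 → R at (8,23/3); v=(-3,-1)
5. t=8/3 → L at (0,5); v=(3,-1)
6. t=8/3 → R at (8,7/3); v=(-3,-1)
7. t=7/3 → B at (1,0); v=(-3,1)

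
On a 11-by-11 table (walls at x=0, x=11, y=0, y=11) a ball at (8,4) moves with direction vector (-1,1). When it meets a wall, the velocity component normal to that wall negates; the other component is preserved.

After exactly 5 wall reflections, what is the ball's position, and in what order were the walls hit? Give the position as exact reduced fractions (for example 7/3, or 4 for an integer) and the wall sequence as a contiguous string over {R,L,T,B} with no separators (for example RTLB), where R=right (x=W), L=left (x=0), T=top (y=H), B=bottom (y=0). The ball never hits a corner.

1. t=7 → T at (1,11); v=(-1,-1)
2. t=1 → L at (0,10); v=(1,-1)
3. t=10 → B at (10,0); v=(1,1)
4. t=1 → R at (11,1); v=(-1,1)
5. t=10 → T at (1,11); v=(-1,-1)

Final position: (1,11)
Wall sequence: TLBRT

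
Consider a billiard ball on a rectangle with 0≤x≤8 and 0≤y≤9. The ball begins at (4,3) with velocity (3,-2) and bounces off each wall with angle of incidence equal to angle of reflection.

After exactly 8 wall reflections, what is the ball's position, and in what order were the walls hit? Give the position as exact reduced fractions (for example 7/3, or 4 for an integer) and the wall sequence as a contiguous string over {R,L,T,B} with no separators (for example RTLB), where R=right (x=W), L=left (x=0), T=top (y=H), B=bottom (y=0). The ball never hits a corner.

Final position: (8,3)
Wall sequence: RBLTRLBR

1. t=4/3 → R at (8,1/3); v=(-3,-2)
2. t=1/6 → B at (15/2,0); v=(-3,2)
3. t=5/2 → L at (0,5); v=(3,2)
4. t=2 → T at (6,9); v=(3,-2)
5. t=2/3 → R at (8,23/3); v=(-3,-2)
6. t=8/3 → L at (0,7/3); v=(3,-2)
7. t=7/6 → B at (7/2,0); v=(3,2)
8. t=3/2 → R at (8,3); v=(-3,2)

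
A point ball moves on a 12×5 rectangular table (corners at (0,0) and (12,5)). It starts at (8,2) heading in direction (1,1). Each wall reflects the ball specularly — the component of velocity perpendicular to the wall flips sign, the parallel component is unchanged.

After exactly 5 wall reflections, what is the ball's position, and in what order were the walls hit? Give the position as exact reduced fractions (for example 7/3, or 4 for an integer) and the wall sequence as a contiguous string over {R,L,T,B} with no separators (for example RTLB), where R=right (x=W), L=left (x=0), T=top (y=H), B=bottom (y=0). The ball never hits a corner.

1. t=3 → T at (11,5); v=(1,-1)
2. t=1 → R at (12,4); v=(-1,-1)
3. t=4 → B at (8,0); v=(-1,1)
4. t=5 → T at (3,5); v=(-1,-1)
5. t=3 → L at (0,2); v=(1,-1)

Final position: (0,2)
Wall sequence: TRBTL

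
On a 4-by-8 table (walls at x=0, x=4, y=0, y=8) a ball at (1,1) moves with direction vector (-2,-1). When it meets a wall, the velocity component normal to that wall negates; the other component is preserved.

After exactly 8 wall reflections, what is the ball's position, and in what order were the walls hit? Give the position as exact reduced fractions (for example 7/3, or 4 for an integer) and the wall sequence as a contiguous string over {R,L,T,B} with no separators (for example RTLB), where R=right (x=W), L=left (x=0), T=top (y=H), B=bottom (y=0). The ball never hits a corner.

Final position: (4,13/2)
Wall sequence: LBRLRLTR

1. t=1/2 → L at (0,1/2); v=(2,-1)
2. t=1/2 → B at (1,0); v=(2,1)
3. t=3/2 → R at (4,3/2); v=(-2,1)
4. t=2 → L at (0,7/2); v=(2,1)
5. t=2 → R at (4,11/2); v=(-2,1)
6. t=2 → L at (0,15/2); v=(2,1)
7. t=1/2 → T at (1,8); v=(2,-1)
8. t=3/2 → R at (4,13/2); v=(-2,-1)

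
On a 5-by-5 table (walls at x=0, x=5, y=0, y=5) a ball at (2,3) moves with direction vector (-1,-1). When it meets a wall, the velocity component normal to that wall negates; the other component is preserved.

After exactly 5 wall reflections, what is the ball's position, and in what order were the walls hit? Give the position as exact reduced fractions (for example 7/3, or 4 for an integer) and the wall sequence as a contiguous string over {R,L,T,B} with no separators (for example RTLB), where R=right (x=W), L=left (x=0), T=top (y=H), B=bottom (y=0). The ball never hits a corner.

1. t=2 → L at (0,1); v=(1,-1)
2. t=1 → B at (1,0); v=(1,1)
3. t=4 → R at (5,4); v=(-1,1)
4. t=1 → T at (4,5); v=(-1,-1)
5. t=4 → L at (0,1); v=(1,-1)

Final position: (0,1)
Wall sequence: LBRTL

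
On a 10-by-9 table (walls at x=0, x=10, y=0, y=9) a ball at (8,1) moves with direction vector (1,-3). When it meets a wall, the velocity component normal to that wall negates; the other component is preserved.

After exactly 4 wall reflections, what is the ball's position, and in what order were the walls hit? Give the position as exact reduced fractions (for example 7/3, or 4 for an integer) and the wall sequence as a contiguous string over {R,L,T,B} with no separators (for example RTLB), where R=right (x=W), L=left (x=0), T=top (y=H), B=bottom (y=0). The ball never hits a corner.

1. t=1/3 → B at (25/3,0); v=(1,3)
2. t=5/3 → R at (10,5); v=(-1,3)
3. t=4/3 → T at (26/3,9); v=(-1,-3)
4. t=3 → B at (17/3,0); v=(-1,3)

Final position: (17/3,0)
Wall sequence: BRTB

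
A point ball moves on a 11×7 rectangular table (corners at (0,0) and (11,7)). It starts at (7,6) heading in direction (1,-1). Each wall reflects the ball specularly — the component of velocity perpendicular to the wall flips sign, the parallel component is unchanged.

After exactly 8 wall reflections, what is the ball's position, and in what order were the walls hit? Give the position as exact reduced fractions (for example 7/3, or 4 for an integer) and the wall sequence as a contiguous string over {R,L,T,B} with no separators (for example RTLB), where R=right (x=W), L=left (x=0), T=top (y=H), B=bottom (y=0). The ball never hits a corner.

1. t=4 → R at (11,2); v=(-1,-1)
2. t=2 → B at (9,0); v=(-1,1)
3. t=7 → T at (2,7); v=(-1,-1)
4. t=2 → L at (0,5); v=(1,-1)
5. t=5 → B at (5,0); v=(1,1)
6. t=6 → R at (11,6); v=(-1,1)
7. t=1 → T at (10,7); v=(-1,-1)
8. t=7 → B at (3,0); v=(-1,1)

Final position: (3,0)
Wall sequence: RBTLBRTB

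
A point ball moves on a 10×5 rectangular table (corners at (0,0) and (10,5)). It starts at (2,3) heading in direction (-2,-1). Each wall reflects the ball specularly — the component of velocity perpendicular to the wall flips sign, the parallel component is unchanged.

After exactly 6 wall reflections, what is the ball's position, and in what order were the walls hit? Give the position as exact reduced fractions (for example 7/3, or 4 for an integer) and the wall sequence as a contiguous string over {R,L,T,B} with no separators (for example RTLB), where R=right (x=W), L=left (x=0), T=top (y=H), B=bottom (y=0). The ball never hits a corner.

1. t=1 → L at (0,2); v=(2,-1)
2. t=2 → B at (4,0); v=(2,1)
3. t=3 → R at (10,3); v=(-2,1)
4. t=2 → T at (6,5); v=(-2,-1)
5. t=3 → L at (0,2); v=(2,-1)
6. t=2 → B at (4,0); v=(2,1)

Final position: (4,0)
Wall sequence: LBRTLB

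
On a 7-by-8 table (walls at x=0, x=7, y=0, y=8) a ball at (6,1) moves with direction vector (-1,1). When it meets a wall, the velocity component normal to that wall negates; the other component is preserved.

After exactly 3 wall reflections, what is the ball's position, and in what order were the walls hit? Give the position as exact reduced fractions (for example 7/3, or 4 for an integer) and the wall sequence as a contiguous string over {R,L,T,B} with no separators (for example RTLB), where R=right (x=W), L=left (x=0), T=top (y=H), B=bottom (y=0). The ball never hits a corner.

Final position: (7,2)
Wall sequence: LTR

1. t=6 → L at (0,7); v=(1,1)
2. t=1 → T at (1,8); v=(1,-1)
3. t=6 → R at (7,2); v=(-1,-1)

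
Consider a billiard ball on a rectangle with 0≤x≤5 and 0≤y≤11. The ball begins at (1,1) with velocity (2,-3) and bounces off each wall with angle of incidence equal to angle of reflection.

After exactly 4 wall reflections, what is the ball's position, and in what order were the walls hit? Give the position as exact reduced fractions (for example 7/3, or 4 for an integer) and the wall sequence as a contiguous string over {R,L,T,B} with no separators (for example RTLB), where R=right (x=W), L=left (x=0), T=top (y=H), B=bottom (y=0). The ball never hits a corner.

Final position: (0,19/2)
Wall sequence: BRTL

1. t=1/3 → B at (5/3,0); v=(2,3)
2. t=5/3 → R at (5,5); v=(-2,3)
3. t=2 → T at (1,11); v=(-2,-3)
4. t=1/2 → L at (0,19/2); v=(2,-3)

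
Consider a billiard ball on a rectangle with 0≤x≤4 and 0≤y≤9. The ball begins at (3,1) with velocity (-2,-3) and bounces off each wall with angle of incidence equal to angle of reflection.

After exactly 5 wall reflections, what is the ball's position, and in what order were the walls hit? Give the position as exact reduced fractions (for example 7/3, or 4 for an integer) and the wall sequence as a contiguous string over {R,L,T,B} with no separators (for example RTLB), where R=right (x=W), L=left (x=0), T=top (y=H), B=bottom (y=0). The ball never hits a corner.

Final position: (0,5/2)
Wall sequence: BLTRL

1. t=1/3 → B at (7/3,0); v=(-2,3)
2. t=7/6 → L at (0,7/2); v=(2,3)
3. t=11/6 → T at (11/3,9); v=(2,-3)
4. t=1/6 → R at (4,17/2); v=(-2,-3)
5. t=2 → L at (0,5/2); v=(2,-3)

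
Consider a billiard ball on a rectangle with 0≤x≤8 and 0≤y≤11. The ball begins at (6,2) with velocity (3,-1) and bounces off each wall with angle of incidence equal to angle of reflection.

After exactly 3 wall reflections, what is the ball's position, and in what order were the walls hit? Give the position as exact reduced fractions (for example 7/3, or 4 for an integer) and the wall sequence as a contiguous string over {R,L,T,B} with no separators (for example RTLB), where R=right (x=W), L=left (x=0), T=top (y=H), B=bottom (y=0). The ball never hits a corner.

Final position: (0,4/3)
Wall sequence: RBL

1. t=2/3 → R at (8,4/3); v=(-3,-1)
2. t=4/3 → B at (4,0); v=(-3,1)
3. t=4/3 → L at (0,4/3); v=(3,1)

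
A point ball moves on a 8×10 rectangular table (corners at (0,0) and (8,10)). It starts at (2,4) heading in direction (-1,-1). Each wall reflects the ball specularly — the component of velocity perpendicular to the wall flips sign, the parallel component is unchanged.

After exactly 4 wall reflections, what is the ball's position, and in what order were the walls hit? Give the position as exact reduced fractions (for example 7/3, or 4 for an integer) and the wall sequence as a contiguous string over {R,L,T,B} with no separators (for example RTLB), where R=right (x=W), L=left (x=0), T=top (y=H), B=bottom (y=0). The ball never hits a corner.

1. t=2 → L at (0,2); v=(1,-1)
2. t=2 → B at (2,0); v=(1,1)
3. t=6 → R at (8,6); v=(-1,1)
4. t=4 → T at (4,10); v=(-1,-1)

Final position: (4,10)
Wall sequence: LBRT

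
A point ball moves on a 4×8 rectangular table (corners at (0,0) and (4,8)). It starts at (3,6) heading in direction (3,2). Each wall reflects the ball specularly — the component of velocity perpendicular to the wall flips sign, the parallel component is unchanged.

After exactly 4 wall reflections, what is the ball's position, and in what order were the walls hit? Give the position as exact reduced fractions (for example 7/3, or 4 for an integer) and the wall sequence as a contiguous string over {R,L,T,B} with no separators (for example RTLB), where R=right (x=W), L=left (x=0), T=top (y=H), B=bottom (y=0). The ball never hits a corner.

1. t=1/3 → R at (4,20/3); v=(-3,2)
2. t=2/3 → T at (2,8); v=(-3,-2)
3. t=2/3 → L at (0,20/3); v=(3,-2)
4. t=4/3 → R at (4,4); v=(-3,-2)

Final position: (4,4)
Wall sequence: RTLR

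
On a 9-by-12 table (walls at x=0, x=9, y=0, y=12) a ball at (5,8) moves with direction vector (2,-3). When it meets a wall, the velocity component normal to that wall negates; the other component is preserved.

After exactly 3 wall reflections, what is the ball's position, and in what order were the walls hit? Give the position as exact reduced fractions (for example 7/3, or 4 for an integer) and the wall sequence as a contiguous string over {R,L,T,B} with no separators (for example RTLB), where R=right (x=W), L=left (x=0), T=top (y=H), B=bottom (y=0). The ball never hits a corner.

Final position: (0,23/2)
Wall sequence: RBL

1. t=2 → R at (9,2); v=(-2,-3)
2. t=2/3 → B at (23/3,0); v=(-2,3)
3. t=23/6 → L at (0,23/2); v=(2,3)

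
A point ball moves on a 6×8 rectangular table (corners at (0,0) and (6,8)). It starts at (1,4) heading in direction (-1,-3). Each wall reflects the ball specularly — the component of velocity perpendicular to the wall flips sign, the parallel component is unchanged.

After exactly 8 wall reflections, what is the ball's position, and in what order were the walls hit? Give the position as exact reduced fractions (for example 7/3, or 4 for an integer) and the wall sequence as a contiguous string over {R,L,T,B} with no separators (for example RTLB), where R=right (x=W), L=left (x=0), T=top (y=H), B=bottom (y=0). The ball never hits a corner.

Final position: (0,3)
Wall sequence: LBTBRTBL

1. t=1 → L at (0,1); v=(1,-3)
2. t=1/3 → B at (1/3,0); v=(1,3)
3. t=8/3 → T at (3,8); v=(1,-3)
4. t=8/3 → B at (17/3,0); v=(1,3)
5. t=1/3 → R at (6,1); v=(-1,3)
6. t=7/3 → T at (11/3,8); v=(-1,-3)
7. t=8/3 → B at (1,0); v=(-1,3)
8. t=1 → L at (0,3); v=(1,3)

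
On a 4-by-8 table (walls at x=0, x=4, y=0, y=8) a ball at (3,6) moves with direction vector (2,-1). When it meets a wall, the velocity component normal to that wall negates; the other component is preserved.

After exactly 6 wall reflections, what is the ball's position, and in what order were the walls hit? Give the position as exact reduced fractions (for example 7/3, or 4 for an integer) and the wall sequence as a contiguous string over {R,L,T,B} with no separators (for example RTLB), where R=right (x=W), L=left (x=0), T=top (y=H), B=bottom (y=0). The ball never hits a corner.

Final position: (4,5/2)
Wall sequence: RLRBLR

1. t=1/2 → R at (4,11/2); v=(-2,-1)
2. t=2 → L at (0,7/2); v=(2,-1)
3. t=2 → R at (4,3/2); v=(-2,-1)
4. t=3/2 → B at (1,0); v=(-2,1)
5. t=1/2 → L at (0,1/2); v=(2,1)
6. t=2 → R at (4,5/2); v=(-2,1)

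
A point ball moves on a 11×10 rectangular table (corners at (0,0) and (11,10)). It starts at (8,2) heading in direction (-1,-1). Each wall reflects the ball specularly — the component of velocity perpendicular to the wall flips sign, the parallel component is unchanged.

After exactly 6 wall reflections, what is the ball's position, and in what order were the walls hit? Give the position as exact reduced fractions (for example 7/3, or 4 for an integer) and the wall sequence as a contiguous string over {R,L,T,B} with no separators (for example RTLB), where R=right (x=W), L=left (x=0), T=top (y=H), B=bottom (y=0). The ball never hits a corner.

1. t=2 → B at (6,0); v=(-1,1)
2. t=6 → L at (0,6); v=(1,1)
3. t=4 → T at (4,10); v=(1,-1)
4. t=7 → R at (11,3); v=(-1,-1)
5. t=3 → B at (8,0); v=(-1,1)
6. t=8 → L at (0,8); v=(1,1)

Final position: (0,8)
Wall sequence: BLTRBL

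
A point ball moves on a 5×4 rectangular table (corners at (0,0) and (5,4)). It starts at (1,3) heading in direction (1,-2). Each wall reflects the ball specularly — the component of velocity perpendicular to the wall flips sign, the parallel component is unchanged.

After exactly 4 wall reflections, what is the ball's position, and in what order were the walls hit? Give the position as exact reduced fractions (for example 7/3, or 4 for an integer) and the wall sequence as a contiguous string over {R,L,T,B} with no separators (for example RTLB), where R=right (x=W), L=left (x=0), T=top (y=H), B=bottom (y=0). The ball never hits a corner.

1. t=3/2 → B at (5/2,0); v=(1,2)
2. t=2 → T at (9/2,4); v=(1,-2)
3. t=1/2 → R at (5,3); v=(-1,-2)
4. t=3/2 → B at (7/2,0); v=(-1,2)

Final position: (7/2,0)
Wall sequence: BTRB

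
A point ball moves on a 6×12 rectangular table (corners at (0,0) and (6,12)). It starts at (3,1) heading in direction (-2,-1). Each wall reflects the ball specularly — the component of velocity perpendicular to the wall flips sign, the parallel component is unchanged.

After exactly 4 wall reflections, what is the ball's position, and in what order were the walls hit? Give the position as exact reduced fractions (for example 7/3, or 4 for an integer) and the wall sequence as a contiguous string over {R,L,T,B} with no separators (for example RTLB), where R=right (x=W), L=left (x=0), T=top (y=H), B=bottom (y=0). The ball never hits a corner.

1. t=1 → B at (1,0); v=(-2,1)
2. t=1/2 → L at (0,1/2); v=(2,1)
3. t=3 → R at (6,7/2); v=(-2,1)
4. t=3 → L at (0,13/2); v=(2,1)

Final position: (0,13/2)
Wall sequence: BLRL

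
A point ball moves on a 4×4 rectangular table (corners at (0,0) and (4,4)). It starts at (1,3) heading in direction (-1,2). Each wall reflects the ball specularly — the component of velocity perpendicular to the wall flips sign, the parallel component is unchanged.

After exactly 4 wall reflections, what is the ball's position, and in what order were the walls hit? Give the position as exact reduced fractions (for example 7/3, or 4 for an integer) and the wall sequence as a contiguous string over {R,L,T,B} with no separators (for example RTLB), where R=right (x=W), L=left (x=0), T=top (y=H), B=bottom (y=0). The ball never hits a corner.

Final position: (7/2,4)
Wall sequence: TLBT

1. t=1/2 → T at (1/2,4); v=(-1,-2)
2. t=1/2 → L at (0,3); v=(1,-2)
3. t=3/2 → B at (3/2,0); v=(1,2)
4. t=2 → T at (7/2,4); v=(1,-2)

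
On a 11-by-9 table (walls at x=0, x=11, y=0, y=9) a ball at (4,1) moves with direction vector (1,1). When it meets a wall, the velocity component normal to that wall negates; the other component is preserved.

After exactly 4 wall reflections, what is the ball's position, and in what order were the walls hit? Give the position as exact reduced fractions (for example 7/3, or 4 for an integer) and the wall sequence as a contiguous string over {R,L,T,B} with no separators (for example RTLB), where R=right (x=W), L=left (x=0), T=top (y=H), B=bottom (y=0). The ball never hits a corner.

Final position: (0,1)
Wall sequence: RTBL

1. t=7 → R at (11,8); v=(-1,1)
2. t=1 → T at (10,9); v=(-1,-1)
3. t=9 → B at (1,0); v=(-1,1)
4. t=1 → L at (0,1); v=(1,1)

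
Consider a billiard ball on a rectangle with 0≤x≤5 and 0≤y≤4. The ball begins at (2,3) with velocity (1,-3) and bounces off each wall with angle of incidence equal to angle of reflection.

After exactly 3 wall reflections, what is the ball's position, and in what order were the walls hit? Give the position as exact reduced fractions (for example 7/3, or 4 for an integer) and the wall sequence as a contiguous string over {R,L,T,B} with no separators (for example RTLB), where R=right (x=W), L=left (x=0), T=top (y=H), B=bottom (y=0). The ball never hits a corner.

1. t=1 → B at (3,0); v=(1,3)
2. t=4/3 → T at (13/3,4); v=(1,-3)
3. t=2/3 → R at (5,2); v=(-1,-3)

Final position: (5,2)
Wall sequence: BTR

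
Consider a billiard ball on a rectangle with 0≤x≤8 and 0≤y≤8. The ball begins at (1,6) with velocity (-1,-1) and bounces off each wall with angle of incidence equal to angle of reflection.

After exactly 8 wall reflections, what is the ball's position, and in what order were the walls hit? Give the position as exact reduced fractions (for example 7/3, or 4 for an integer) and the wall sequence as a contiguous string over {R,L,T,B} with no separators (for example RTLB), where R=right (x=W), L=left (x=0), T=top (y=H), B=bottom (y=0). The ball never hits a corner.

Final position: (3,8)
Wall sequence: LBRTLBRT

1. t=1 → L at (0,5); v=(1,-1)
2. t=5 → B at (5,0); v=(1,1)
3. t=3 → R at (8,3); v=(-1,1)
4. t=5 → T at (3,8); v=(-1,-1)
5. t=3 → L at (0,5); v=(1,-1)
6. t=5 → B at (5,0); v=(1,1)
7. t=3 → R at (8,3); v=(-1,1)
8. t=5 → T at (3,8); v=(-1,-1)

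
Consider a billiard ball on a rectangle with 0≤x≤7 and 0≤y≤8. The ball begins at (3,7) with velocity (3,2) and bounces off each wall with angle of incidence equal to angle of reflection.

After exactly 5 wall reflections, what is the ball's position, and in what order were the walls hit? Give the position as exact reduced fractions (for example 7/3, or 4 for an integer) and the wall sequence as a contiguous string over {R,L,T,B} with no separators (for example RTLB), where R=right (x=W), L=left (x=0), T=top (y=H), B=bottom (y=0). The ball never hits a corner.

Final position: (7,3)
Wall sequence: TRLBR

1. t=1/2 → T at (9/2,8); v=(3,-2)
2. t=5/6 → R at (7,19/3); v=(-3,-2)
3. t=7/3 → L at (0,5/3); v=(3,-2)
4. t=5/6 → B at (5/2,0); v=(3,2)
5. t=3/2 → R at (7,3); v=(-3,2)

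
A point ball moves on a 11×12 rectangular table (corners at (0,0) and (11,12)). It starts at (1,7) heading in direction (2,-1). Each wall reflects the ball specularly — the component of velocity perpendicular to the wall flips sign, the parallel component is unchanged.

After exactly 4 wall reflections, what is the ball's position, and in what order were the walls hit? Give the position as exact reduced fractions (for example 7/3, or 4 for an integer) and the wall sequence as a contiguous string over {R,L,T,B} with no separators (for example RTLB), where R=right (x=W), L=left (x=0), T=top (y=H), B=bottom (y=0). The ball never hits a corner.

Final position: (11,9)
Wall sequence: RBLR

1. t=5 → R at (11,2); v=(-2,-1)
2. t=2 → B at (7,0); v=(-2,1)
3. t=7/2 → L at (0,7/2); v=(2,1)
4. t=11/2 → R at (11,9); v=(-2,1)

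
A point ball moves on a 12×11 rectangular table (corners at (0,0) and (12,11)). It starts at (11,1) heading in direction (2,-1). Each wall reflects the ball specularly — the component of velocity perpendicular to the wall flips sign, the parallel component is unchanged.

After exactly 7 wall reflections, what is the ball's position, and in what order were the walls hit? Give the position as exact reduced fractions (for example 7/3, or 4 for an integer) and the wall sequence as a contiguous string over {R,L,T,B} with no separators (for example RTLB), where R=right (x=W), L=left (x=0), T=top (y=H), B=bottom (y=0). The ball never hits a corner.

1. t=1/2 → R at (12,1/2); v=(-2,-1)
2. t=1/2 → B at (11,0); v=(-2,1)
3. t=11/2 → L at (0,11/2); v=(2,1)
4. t=11/2 → T at (11,11); v=(2,-1)
5. t=1/2 → R at (12,21/2); v=(-2,-1)
6. t=6 → L at (0,9/2); v=(2,-1)
7. t=9/2 → B at (9,0); v=(2,1)

Final position: (9,0)
Wall sequence: RBLTRLB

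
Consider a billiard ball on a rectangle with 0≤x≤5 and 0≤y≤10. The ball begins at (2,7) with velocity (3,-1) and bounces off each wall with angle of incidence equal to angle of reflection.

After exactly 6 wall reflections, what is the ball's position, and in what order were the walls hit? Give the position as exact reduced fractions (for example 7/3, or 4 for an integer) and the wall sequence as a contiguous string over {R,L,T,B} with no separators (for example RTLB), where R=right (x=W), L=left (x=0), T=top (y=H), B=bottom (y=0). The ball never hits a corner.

1. t=1 → R at (5,6); v=(-3,-1)
2. t=5/3 → L at (0,13/3); v=(3,-1)
3. t=5/3 → R at (5,8/3); v=(-3,-1)
4. t=5/3 → L at (0,1); v=(3,-1)
5. t=1 → B at (3,0); v=(3,1)
6. t=2/3 → R at (5,2/3); v=(-3,1)

Final position: (5,2/3)
Wall sequence: RLRLBR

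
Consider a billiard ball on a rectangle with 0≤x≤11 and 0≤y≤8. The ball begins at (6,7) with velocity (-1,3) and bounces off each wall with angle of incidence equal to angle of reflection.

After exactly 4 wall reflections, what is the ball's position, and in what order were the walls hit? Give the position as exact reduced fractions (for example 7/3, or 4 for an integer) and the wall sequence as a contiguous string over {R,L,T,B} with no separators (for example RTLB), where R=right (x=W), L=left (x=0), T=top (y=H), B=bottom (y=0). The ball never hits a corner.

1. t=1/3 → T at (17/3,8); v=(-1,-3)
2. t=8/3 → B at (3,0); v=(-1,3)
3. t=8/3 → T at (1/3,8); v=(-1,-3)
4. t=1/3 → L at (0,7); v=(1,-3)

Final position: (0,7)
Wall sequence: TBTL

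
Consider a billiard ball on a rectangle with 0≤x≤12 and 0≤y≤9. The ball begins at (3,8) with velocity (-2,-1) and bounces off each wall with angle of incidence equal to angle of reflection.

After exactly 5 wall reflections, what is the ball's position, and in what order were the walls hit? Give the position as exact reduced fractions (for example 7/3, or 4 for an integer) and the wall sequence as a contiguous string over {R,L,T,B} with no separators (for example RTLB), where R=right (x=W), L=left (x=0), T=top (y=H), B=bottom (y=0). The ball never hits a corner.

1. t=3/2 → L at (0,13/2); v=(2,-1)
2. t=6 → R at (12,1/2); v=(-2,-1)
3. t=1/2 → B at (11,0); v=(-2,1)
4. t=11/2 → L at (0,11/2); v=(2,1)
5. t=7/2 → T at (7,9); v=(2,-1)

Final position: (7,9)
Wall sequence: LRBLT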